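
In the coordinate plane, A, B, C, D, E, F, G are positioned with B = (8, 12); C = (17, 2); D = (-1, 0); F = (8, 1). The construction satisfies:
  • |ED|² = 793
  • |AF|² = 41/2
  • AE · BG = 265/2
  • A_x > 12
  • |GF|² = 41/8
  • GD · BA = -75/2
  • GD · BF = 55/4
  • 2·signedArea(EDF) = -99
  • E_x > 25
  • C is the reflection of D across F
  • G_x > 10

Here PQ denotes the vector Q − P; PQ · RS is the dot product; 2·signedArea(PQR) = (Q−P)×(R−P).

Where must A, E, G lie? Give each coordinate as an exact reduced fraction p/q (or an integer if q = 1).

A = (25/2, 3/2)
E = (26, -8)
G = (41/4, 5/4)

1. E_x = 26  [line -1·x + 9·y + 98 = 0 ∩ |ED|² = 793]
2. E_y = -8  [line -1·x + 9·y + 98 = 0 ∩ |ED|² = 793]
   → E = (26, -8)
3. G_y = 5/4  [GD · BF = 55/4]
4. G_x = 41/4  [|GF|² = 41/8]
   → G = (41/4, 5/4)
5. A_x = 25/2  [AE · BG = 265/2 ∩ GD · BA = -75/2]
6. A_y = 3/2  [AE · BG = 265/2 ∩ GD · BA = -75/2]
   → A = (25/2, 3/2)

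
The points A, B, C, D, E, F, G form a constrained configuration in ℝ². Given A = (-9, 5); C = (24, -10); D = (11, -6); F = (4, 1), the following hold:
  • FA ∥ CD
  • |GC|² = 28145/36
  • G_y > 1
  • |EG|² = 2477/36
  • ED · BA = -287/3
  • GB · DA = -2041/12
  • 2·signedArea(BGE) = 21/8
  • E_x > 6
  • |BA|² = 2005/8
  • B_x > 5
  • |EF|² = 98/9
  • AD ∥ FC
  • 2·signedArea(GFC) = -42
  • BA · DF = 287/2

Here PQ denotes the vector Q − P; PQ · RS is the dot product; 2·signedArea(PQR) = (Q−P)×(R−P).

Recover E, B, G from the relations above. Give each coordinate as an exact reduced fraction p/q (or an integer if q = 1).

B = (23/4, -3/4)
E = (19/3, -4/3)
G = (-4/3, 11/6)

1. B_x = 23/4  [line 7·x + -7·y + -91/2 = 0 ∩ |BA|² = 2005/8]
2. B_y = -3/4  [line 7·x + -7·y + -91/2 = 0 ∩ |BA|² = 2005/8]
   → B = (23/4, -3/4)
3. G_x = -4/3  [2·signedArea(GFC) = -42 ∩ GB · DA = -2041/12]
4. G_y = 11/6  [2·signedArea(GFC) = -42 ∩ GB · DA = -2041/12]
   → G = (-4/3, 11/6)
5. E_x = 19/3  [ED · BA = -287/3 ∩ 2·signedArea(BGE) = 21/8]
6. E_y = -4/3  [ED · BA = -287/3 ∩ 2·signedArea(BGE) = 21/8]
   → E = (19/3, -4/3)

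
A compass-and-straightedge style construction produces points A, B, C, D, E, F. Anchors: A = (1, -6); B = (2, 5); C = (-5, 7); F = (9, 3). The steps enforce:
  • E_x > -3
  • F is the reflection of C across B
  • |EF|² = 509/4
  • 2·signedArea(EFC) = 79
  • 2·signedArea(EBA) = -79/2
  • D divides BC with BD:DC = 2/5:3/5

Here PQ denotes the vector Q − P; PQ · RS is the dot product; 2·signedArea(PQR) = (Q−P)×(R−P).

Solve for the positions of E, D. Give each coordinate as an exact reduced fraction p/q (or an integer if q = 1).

D = (-4/5, 29/5)
E = (-2, 1/2)

1. E_x = -2  [2·signedArea(EFC) = 79 ∩ 2·signedArea(EBA) = -79/2]
2. E_y = 1/2  [2·signedArea(EFC) = 79 ∩ 2·signedArea(EBA) = -79/2]
   → E = (-2, 1/2)
3. D_x = -4/5  [D divides BC with BD:DC = 2/5:3/5]
4. D_y = 29/5  [D divides BC with BD:DC = 2/5:3/5]
   → D = (-4/5, 29/5)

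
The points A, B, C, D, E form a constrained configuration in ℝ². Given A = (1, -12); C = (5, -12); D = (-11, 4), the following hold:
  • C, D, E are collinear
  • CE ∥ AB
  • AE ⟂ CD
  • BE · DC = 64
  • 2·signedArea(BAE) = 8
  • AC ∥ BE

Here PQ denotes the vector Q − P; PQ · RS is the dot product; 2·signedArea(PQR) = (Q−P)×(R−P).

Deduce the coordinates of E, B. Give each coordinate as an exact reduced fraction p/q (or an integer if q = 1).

B = (-1, -10)
E = (3, -10)

1. E_x = 3  [C, D, E are collinear ∩ AE ⟂ CD]
2. E_y = -10  [C, D, E are collinear ∩ AE ⟂ CD]
   → E = (3, -10)
3. B_x = -1  [AC ∥ BE ∩ CE ∥ AB]
4. B_y = -10  [AC ∥ BE ∩ CE ∥ AB]
   → B = (-1, -10)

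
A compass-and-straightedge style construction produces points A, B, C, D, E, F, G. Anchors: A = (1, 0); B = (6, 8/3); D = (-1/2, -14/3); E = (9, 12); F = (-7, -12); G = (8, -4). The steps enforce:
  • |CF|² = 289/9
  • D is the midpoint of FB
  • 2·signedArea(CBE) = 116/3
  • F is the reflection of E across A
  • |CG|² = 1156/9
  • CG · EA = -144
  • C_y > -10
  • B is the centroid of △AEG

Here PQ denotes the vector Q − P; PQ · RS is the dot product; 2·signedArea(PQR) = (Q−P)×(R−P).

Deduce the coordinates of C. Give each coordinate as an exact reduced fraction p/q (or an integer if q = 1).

C = (-2, -28/3)

1. C_x = -2  [2·signedArea(CBE) = 116/3 ∩ CG · EA = -144]
2. C_y = -28/3  [2·signedArea(CBE) = 116/3 ∩ CG · EA = -144]
   → C = (-2, -28/3)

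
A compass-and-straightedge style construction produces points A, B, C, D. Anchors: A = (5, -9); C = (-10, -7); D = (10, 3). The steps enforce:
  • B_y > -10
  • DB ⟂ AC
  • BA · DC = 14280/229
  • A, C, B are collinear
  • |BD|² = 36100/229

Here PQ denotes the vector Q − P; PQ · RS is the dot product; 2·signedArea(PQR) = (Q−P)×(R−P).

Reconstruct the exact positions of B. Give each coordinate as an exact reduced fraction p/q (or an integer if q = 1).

B = (1910/229, -2163/229)

1. B_x = 1910/229  [A, C, B are collinear ∩ DB ⟂ AC]
2. B_y = -2163/229  [A, C, B are collinear ∩ DB ⟂ AC]
   → B = (1910/229, -2163/229)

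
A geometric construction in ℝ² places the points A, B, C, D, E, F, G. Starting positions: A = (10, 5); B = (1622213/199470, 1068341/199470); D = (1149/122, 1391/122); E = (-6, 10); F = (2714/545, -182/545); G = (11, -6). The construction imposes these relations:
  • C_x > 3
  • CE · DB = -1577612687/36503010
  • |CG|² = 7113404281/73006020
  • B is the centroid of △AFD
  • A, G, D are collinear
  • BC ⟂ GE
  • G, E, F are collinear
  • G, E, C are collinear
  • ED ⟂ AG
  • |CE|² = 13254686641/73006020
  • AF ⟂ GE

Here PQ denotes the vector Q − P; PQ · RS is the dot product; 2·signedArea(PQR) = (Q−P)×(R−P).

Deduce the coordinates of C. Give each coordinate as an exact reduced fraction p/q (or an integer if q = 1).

C = (760373/199470, 76318/99735)

1. C_x = 760373/199470  [G, E, C are collinear ∩ BC ⟂ GE]
2. C_y = 76318/99735  [G, E, C are collinear ∩ BC ⟂ GE]
   → C = (760373/199470, 76318/99735)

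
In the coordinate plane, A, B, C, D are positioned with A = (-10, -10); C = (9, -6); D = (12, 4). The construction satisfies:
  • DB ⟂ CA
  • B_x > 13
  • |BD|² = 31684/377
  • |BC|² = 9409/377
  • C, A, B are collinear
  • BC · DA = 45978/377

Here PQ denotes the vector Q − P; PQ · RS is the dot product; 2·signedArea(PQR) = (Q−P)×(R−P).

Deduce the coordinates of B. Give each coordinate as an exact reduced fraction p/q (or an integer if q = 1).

B = (5236/377, -1874/377)

1. B_x = 5236/377  [C, A, B are collinear ∩ DB ⟂ CA]
2. B_y = -1874/377  [C, A, B are collinear ∩ DB ⟂ CA]
   → B = (5236/377, -1874/377)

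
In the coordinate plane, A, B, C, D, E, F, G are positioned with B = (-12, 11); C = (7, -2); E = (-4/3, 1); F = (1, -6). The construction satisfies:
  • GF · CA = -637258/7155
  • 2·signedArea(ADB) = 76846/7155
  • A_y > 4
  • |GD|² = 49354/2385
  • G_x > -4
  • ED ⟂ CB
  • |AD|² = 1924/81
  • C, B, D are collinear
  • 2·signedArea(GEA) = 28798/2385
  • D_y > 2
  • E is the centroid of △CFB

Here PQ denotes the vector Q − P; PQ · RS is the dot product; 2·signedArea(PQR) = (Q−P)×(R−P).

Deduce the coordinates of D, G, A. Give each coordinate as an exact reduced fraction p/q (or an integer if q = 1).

A = (-3553/795, 11798/2385)
D = (-59/795, 2258/795)
G = (-10/3, -1/3)

1. D_x = -59/795  [C, B, D are collinear ∩ ED ⟂ CB]
2. D_y = 2258/795  [C, B, D are collinear ∩ ED ⟂ CB]
   → D = (-59/795, 2258/795)
3. A_x = -3553/795  [line -6487/795·x + -9481/795·y + 161177/7155 = 0 ∩ |AD|² = 1924/81]
4. A_y = 11798/2385  [line -6487/795·x + -9481/795·y + 161177/7155 = 0 ∩ |AD|² = 1924/81]
   → A = (-3553/795, 11798/2385)
5. G_x = -10/3  [2·signedArea(GEA) = 28798/2385 ∩ GF · CA = -637258/7155]
6. G_y = -1/3  [2·signedArea(GEA) = 28798/2385 ∩ GF · CA = -637258/7155]
   → G = (-10/3, -1/3)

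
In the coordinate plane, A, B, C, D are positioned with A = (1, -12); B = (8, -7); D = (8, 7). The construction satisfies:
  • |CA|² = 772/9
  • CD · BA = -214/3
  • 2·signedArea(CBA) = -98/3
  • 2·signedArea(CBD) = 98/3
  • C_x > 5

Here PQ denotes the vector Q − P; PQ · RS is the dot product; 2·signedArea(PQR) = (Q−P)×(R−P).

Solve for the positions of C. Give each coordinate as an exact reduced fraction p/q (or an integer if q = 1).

C = (17/3, -4)

1. C_x = 17/3  [2·signedArea(CBA) = -98/3 ∩ 2·signedArea(CBD) = 98/3]
2. C_y = -4  [2·signedArea(CBA) = -98/3 ∩ 2·signedArea(CBD) = 98/3]
   → C = (17/3, -4)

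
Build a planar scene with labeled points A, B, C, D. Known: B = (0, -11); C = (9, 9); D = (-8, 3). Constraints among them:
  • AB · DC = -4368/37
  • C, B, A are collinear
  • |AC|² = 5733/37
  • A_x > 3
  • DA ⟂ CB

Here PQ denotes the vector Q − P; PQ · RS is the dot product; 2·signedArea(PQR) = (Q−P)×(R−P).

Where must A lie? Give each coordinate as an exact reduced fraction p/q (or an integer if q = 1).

1. A_x = 144/37  [C, B, A are collinear ∩ DA ⟂ CB]
2. A_y = -87/37  [C, B, A are collinear ∩ DA ⟂ CB]
   → A = (144/37, -87/37)

A = (144/37, -87/37)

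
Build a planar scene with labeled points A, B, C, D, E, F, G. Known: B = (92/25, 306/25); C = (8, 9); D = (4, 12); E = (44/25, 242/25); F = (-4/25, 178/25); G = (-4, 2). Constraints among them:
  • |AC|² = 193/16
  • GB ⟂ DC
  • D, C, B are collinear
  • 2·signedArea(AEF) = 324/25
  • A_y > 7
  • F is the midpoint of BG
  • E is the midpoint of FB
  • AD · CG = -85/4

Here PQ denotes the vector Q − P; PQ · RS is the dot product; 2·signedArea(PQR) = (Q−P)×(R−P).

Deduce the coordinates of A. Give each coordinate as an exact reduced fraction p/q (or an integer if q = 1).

A = (5, 29/4)

1. A_x = 5  [AD · CG = -85/4 ∩ 2·signedArea(AEF) = 324/25]
2. A_y = 29/4  [AD · CG = -85/4 ∩ 2·signedArea(AEF) = 324/25]
   → A = (5, 29/4)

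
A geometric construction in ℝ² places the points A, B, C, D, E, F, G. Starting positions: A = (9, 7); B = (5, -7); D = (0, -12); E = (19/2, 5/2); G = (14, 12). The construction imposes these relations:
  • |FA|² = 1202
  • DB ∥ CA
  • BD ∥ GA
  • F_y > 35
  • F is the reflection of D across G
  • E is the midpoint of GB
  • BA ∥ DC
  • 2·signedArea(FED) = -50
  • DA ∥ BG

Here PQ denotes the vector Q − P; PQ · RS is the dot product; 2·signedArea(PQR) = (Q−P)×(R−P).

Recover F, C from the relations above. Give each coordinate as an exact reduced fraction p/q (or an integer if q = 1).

1. F_x = 28  [F is the reflection of D across G]
2. F_y = 36  [F is the reflection of D across G]
   → F = (28, 36)
3. C_x = 4  [DB ∥ CA ∩ BA ∥ DC]
4. C_y = 2  [DB ∥ CA ∩ BA ∥ DC]
   → C = (4, 2)

C = (4, 2)
F = (28, 36)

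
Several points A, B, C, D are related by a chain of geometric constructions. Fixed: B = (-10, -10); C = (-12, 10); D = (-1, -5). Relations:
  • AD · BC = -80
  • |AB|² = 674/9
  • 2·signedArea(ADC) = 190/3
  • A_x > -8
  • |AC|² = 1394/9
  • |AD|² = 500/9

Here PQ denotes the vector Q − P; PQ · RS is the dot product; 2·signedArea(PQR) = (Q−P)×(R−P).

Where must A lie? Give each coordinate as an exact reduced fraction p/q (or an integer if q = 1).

A = (-23/3, -5/3)

1. A_x = -23/3  [AD · BC = -80 ∩ 2·signedArea(ADC) = 190/3]
2. A_y = -5/3  [AD · BC = -80 ∩ 2·signedArea(ADC) = 190/3]
   → A = (-23/3, -5/3)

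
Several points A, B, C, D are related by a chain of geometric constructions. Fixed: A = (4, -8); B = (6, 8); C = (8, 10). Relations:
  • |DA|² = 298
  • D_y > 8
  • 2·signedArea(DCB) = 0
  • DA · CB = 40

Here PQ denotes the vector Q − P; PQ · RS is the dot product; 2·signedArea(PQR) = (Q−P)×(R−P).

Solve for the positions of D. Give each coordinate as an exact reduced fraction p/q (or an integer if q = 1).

D = (7, 9)

1. D_x = 7  [2·signedArea(DCB) = 0 ∩ DA · CB = 40]
2. D_y = 9  [2·signedArea(DCB) = 0 ∩ DA · CB = 40]
   → D = (7, 9)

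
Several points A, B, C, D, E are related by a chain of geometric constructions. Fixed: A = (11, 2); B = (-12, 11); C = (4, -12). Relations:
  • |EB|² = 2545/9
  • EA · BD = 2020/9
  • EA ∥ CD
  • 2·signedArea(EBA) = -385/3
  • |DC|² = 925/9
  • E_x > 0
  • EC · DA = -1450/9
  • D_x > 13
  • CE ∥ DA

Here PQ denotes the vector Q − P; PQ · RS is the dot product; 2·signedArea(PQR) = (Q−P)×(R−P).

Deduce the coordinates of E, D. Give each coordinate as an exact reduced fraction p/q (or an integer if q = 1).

D = (14, -31/3)
E = (1, 1/3)

1. E_x = 1  [line 9·x + 23·y + -50/3 = 0 ∩ |EB|² = 2545/9]
2. E_y = 1/3  [line 9·x + 23·y + -50/3 = 0 ∩ |EB|² = 2545/9]
   → E = (1, 1/3)
3. D_x = 14  [CE ∥ DA ∩ EA ∥ CD]
4. D_y = -31/3  [CE ∥ DA ∩ EA ∥ CD]
   → D = (14, -31/3)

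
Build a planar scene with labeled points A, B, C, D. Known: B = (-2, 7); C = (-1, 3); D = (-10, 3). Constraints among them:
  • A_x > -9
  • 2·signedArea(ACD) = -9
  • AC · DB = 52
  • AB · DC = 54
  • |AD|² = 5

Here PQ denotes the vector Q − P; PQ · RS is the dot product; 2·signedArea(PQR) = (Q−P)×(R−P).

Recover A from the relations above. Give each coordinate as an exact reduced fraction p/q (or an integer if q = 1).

1. A_x = -8  [AC · DB = 52 ∩ AB · DC = 54]
2. A_y = 4  [AC · DB = 52 ∩ AB · DC = 54]
   → A = (-8, 4)

A = (-8, 4)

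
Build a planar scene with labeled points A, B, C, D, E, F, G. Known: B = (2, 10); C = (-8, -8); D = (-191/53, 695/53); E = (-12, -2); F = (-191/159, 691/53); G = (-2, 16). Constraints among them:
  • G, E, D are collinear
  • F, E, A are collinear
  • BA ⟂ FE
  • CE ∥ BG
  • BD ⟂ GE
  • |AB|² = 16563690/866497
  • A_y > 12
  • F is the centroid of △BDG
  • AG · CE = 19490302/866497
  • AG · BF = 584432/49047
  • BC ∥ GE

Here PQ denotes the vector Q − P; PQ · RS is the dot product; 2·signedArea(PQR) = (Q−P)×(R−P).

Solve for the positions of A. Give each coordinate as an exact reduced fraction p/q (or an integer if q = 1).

A = (-1344223/866497, 10874749/866497)

1. A_x = -1344223/866497  [F, E, A are collinear ∩ BA ⟂ FE]
2. A_y = 10874749/866497  [F, E, A are collinear ∩ BA ⟂ FE]
   → A = (-1344223/866497, 10874749/866497)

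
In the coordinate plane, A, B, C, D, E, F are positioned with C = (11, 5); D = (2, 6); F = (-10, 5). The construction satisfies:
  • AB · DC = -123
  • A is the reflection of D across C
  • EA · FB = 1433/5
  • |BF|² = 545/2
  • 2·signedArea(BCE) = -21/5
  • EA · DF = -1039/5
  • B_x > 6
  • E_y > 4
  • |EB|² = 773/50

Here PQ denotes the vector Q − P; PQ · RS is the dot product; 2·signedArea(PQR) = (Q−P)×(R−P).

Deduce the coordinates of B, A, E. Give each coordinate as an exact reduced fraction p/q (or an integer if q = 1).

A = (20, 4)
B = (13/2, 11/2)
E = (13/5, 5)

1. A_x = 20  [A is the reflection of D across C]
2. A_y = 4  [A is the reflection of D across C]
   → A = (20, 4)
3. B_x = 13/2  [line 9·x + -1·y + -53 = 0 ∩ |BF|² = 545/2]
4. B_y = 11/2  [line 9·x + -1·y + -53 = 0 ∩ |BF|² = 545/2]
   → B = (13/2, 11/2)
5. E_x = 13/5  [2·signedArea(BCE) = -21/5 ∩ EA · FB = 1433/5]
6. E_y = 5  [2·signedArea(BCE) = -21/5 ∩ EA · FB = 1433/5]
   → E = (13/5, 5)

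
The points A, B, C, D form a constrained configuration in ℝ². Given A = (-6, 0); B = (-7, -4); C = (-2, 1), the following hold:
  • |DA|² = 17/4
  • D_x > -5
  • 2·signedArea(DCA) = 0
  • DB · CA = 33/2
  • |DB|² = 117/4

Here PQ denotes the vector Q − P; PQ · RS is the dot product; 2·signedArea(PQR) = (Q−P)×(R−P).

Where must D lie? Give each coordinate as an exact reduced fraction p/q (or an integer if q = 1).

1. D_x = -4  [2·signedArea(DCA) = 0 ∩ DB · CA = 33/2]
2. D_y = 1/2  [2·signedArea(DCA) = 0 ∩ DB · CA = 33/2]
   → D = (-4, 1/2)

D = (-4, 1/2)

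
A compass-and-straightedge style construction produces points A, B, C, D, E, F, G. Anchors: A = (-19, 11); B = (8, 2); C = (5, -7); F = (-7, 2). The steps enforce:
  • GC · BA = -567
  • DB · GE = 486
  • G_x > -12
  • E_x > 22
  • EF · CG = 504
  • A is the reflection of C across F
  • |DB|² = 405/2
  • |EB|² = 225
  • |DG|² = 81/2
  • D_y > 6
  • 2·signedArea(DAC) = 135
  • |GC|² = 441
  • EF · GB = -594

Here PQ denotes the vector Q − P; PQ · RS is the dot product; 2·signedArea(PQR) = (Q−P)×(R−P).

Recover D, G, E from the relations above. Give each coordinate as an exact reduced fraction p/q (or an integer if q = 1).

1. D_x = -11/2  [line 18·x + 24·y + -57 = 0 ∩ |DB|² = 405/2]
2. D_y = 13/2  [line 18·x + 24·y + -57 = 0 ∩ |DB|² = 405/2]
   → D = (-11/2, 13/2)
3. G_x = -59/5  [line 27·x + -9·y + 369 = 0 ∩ |GC|² = 441]
4. G_y = 28/5  [line 27·x + -9·y + 369 = 0 ∩ |GC|² = 441]
   → G = (-59/5, 28/5)
5. E_x = 23  [DB · GE = 486 ∩ EF · GB = -594]
6. E_y = 2  [DB · GE = 486 ∩ EF · GB = -594]
   → E = (23, 2)

D = (-11/2, 13/2)
E = (23, 2)
G = (-59/5, 28/5)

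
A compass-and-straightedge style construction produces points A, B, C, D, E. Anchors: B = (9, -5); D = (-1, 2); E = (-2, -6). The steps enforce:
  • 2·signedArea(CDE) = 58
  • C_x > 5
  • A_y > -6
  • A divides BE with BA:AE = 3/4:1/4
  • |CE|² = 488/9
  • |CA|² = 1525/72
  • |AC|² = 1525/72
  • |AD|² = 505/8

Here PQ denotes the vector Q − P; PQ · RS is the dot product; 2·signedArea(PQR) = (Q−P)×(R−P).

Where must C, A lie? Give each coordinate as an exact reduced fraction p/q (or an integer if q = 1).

1. C_x = 16/3  [line 8·x + -1·y + -48 = 0 ∩ |CE|² = 488/9]
2. C_y = -16/3  [line 8·x + -1·y + -48 = 0 ∩ |CE|² = 488/9]
   → C = (16/3, -16/3)
3. A_x = 3/4  [A divides BE with BA:AE = 3/4:1/4]
4. A_y = -23/4  [A divides BE with BA:AE = 3/4:1/4]
   → A = (3/4, -23/4)

A = (3/4, -23/4)
C = (16/3, -16/3)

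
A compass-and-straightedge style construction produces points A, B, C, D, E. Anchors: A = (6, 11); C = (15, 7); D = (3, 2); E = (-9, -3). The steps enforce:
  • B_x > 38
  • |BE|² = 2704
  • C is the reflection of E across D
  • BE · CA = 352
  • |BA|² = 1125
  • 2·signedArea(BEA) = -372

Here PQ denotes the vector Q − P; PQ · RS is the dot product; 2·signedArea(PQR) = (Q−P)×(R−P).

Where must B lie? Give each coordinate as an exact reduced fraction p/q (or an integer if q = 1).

B = (39, 17)

1. B_x = 39  [2·signedArea(BEA) = -372 ∩ BE · CA = 352]
2. B_y = 17  [2·signedArea(BEA) = -372 ∩ BE · CA = 352]
   → B = (39, 17)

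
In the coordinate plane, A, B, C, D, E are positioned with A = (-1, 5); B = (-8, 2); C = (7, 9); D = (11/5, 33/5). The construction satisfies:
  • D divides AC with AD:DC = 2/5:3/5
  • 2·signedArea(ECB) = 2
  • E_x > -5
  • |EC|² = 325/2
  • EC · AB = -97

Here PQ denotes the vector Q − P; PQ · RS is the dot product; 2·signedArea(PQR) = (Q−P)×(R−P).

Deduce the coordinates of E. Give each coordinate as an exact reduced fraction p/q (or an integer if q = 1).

E = (-9/2, 7/2)

1. E_x = -9/2  [2·signedArea(ECB) = 2 ∩ EC · AB = -97]
2. E_y = 7/2  [2·signedArea(ECB) = 2 ∩ EC · AB = -97]
   → E = (-9/2, 7/2)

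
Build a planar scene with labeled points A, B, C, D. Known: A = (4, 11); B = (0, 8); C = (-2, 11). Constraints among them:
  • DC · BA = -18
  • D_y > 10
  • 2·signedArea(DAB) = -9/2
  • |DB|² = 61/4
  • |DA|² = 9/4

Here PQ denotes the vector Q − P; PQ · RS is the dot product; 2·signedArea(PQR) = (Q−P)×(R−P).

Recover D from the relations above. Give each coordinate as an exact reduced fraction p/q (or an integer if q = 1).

D = (5/2, 11)

1. D_x = 5/2  [2·signedArea(DAB) = -9/2 ∩ DC · BA = -18]
2. D_y = 11  [2·signedArea(DAB) = -9/2 ∩ DC · BA = -18]
   → D = (5/2, 11)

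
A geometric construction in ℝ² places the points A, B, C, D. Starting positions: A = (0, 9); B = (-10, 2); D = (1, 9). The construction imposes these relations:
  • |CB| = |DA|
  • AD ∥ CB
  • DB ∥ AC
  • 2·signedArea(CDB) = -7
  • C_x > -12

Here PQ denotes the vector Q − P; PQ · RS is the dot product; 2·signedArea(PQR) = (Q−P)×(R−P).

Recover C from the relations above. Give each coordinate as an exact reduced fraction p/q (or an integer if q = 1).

C = (-11, 2)

1. C_x = -11  [AD ∥ CB ∩ DB ∥ AC]
2. C_y = 2  [AD ∥ CB ∩ DB ∥ AC]
   → C = (-11, 2)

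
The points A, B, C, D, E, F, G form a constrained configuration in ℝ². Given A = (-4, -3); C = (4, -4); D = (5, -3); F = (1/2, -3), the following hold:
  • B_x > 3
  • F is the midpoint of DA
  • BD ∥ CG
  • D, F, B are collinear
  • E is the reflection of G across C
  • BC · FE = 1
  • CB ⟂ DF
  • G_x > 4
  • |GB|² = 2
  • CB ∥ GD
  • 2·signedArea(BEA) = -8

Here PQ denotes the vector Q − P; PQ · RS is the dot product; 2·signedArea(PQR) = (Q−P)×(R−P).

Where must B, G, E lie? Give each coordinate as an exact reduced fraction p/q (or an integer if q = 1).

B = (4, -3)
E = (3, -4)
G = (5, -4)

1. B_x = 4  [D, F, B are collinear ∩ CB ⟂ DF]
2. B_y = -3  [D, F, B are collinear ∩ CB ⟂ DF]
   → B = (4, -3)
3. G_x = 5  [CB ∥ GD ∩ BD ∥ CG]
4. G_y = -4  [CB ∥ GD ∩ BD ∥ CG]
   → G = (5, -4)
5. E_x = 3  [E is the reflection of G across C]
6. E_y = -4  [E is the reflection of G across C]
   → E = (3, -4)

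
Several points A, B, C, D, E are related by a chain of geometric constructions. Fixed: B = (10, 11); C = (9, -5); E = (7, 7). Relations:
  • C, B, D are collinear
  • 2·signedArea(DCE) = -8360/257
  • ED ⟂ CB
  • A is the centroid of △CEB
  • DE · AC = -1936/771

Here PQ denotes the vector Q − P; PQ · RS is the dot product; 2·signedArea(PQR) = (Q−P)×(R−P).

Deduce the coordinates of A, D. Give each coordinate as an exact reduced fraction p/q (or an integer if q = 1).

A = (26/3, 13/3)
D = (2503/257, 1755/257)

1. A_x = 26/3  [A is the centroid of △CEB]
2. A_y = 13/3  [A is the centroid of △CEB]
   → A = (26/3, 13/3)
3. D_x = 2503/257  [C, B, D are collinear ∩ ED ⟂ CB]
4. D_y = 1755/257  [C, B, D are collinear ∩ ED ⟂ CB]
   → D = (2503/257, 1755/257)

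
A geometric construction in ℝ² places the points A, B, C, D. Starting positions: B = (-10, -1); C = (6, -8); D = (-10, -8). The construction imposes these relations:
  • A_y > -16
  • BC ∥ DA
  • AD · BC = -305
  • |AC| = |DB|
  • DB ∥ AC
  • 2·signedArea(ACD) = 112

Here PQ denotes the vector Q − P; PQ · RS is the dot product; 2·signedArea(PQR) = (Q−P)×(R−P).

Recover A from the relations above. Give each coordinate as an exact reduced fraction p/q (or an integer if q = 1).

A = (6, -15)

1. A_x = 6  [DB ∥ AC ∩ BC ∥ DA]
2. A_y = -15  [DB ∥ AC ∩ BC ∥ DA]
   → A = (6, -15)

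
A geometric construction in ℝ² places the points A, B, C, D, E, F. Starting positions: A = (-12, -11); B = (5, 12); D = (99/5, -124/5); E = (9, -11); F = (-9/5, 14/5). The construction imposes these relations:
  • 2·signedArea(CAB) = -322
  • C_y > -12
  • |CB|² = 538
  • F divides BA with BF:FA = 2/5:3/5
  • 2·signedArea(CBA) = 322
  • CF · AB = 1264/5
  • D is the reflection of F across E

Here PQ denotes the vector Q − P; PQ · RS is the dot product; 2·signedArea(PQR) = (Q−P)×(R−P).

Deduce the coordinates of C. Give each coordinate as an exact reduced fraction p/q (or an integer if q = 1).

C = (2, -11)

1. C_x = 2  [2·signedArea(CAB) = -322 ∩ CF · AB = 1264/5]
2. C_y = -11  [2·signedArea(CAB) = -322 ∩ CF · AB = 1264/5]
   → C = (2, -11)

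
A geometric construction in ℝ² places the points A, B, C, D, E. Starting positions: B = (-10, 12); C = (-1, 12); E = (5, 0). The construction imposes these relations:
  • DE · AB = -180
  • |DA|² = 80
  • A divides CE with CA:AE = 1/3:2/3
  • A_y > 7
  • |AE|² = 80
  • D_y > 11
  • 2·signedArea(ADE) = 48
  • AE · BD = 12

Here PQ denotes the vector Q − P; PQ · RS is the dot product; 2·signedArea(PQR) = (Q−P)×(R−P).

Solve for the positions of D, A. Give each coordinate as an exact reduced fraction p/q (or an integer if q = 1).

1. A_x = 1  [A divides CE with CA:AE = 1/3:2/3]
2. A_y = 8  [A divides CE with CA:AE = 1/3:2/3]
   → A = (1, 8)
3. D_x = -7  [DE · AB = -180 ∩ AE · BD = 12]
4. D_y = 12  [DE · AB = -180 ∩ AE · BD = 12]
   → D = (-7, 12)

A = (1, 8)
D = (-7, 12)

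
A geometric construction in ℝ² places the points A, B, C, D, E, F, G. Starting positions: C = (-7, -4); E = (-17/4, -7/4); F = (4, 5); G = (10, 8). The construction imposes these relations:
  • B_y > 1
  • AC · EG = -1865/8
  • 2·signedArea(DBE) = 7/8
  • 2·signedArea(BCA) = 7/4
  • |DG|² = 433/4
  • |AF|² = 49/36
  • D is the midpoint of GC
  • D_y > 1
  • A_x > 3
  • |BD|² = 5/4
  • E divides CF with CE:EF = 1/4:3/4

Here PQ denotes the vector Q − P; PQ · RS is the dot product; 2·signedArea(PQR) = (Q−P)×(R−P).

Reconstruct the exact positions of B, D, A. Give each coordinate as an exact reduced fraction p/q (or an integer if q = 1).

A = (4, 23/6)
B = (1/2, 3/2)
D = (3/2, 2)

1. D_x = 3/2  [D is the midpoint of GC]
2. D_y = 2  [D is the midpoint of GC]
   → D = (3/2, 2)
3. A_x = 4  [line -57/4·x + -39/4·y + 755/8 = 0 ∩ |AF|² = 49/36]
4. A_y = 23/6  [line -57/4·x + -39/4·y + 755/8 = 0 ∩ |AF|² = 49/36]
   → A = (4, 23/6)
5. B_x = 1/2  [2·signedArea(BCA) = 7/4 ∩ 2·signedArea(DBE) = 7/8]
6. B_y = 3/2  [2·signedArea(BCA) = 7/4 ∩ 2·signedArea(DBE) = 7/8]
   → B = (1/2, 3/2)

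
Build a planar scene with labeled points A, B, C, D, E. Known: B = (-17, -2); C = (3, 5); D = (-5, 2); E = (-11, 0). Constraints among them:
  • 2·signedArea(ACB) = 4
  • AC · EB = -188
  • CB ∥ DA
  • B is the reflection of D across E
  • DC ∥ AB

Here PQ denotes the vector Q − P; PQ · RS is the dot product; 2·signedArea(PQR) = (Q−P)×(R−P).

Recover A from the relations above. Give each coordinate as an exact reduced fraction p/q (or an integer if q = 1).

A = (-25, -5)

1. A_x = -25  [DC ∥ AB ∩ CB ∥ DA]
2. A_y = -5  [DC ∥ AB ∩ CB ∥ DA]
   → A = (-25, -5)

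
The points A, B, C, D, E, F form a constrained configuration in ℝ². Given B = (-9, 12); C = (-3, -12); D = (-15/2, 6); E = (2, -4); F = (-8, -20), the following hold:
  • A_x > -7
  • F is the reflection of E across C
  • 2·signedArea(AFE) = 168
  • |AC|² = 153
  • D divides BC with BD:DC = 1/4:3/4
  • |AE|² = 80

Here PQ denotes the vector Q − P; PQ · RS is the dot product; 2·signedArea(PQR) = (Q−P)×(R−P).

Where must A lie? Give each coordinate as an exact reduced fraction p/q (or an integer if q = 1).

1. A_x = -6  [line -16·x + 10·y + -96 = 0 ∩ |AC|² = 153]
2. A_y = 0  [line -16·x + 10·y + -96 = 0 ∩ |AC|² = 153]
   → A = (-6, 0)

A = (-6, 0)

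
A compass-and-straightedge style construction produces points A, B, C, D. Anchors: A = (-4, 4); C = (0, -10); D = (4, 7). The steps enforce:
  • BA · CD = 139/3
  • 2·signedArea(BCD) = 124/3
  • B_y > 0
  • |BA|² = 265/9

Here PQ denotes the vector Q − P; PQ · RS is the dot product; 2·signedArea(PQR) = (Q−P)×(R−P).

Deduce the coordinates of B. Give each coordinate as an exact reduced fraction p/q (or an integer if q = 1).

B = (0, 1/3)

1. B_x = 0  [BA · CD = 139/3 ∩ 2·signedArea(BCD) = 124/3]
2. B_y = 1/3  [BA · CD = 139/3 ∩ 2·signedArea(BCD) = 124/3]
   → B = (0, 1/3)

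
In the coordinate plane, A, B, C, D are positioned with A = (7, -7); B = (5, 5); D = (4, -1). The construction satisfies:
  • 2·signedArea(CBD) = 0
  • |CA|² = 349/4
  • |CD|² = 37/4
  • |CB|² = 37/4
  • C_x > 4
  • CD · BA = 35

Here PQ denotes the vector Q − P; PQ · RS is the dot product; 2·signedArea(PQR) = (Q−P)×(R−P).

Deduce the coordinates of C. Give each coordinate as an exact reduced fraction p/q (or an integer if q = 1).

1. C_x = 9/2  [2·signedArea(CBD) = 0 ∩ CD · BA = 35]
2. C_y = 2  [2·signedArea(CBD) = 0 ∩ CD · BA = 35]
   → C = (9/2, 2)

C = (9/2, 2)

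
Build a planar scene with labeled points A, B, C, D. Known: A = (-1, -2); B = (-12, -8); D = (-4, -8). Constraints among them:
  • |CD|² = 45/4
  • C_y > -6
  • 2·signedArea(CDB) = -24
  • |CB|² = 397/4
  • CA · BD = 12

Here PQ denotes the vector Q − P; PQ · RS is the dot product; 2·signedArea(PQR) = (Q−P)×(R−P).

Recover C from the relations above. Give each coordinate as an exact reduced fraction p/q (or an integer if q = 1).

1. C_x = -5/2  [CA · BD = 12 ∩ 2·signedArea(CDB) = -24]
2. C_y = -5  [CA · BD = 12 ∩ 2·signedArea(CDB) = -24]
   → C = (-5/2, -5)

C = (-5/2, -5)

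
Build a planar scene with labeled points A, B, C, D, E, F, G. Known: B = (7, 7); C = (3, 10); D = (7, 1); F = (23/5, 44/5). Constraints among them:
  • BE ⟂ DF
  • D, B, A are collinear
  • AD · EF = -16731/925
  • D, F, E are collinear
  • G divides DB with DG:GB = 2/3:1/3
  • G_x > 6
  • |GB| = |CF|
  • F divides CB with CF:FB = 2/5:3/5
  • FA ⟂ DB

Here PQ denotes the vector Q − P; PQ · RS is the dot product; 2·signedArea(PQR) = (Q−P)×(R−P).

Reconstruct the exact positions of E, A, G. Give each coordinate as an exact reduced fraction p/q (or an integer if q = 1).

1. E_x = 983/185  [D, F, E are collinear ∩ BE ⟂ DF]
2. E_y = 1199/185  [D, F, E are collinear ∩ BE ⟂ DF]
   → E = (983/185, 1199/185)
3. A_x = 7  [D, B, A are collinear ∩ FA ⟂ DB]
4. A_y = 44/5  [D, B, A are collinear ∩ FA ⟂ DB]
   → A = (7, 44/5)
5. G_x = 7  [G divides DB with DG:GB = 2/3:1/3]
6. G_y = 5  [G divides DB with DG:GB = 2/3:1/3]
   → G = (7, 5)

A = (7, 44/5)
E = (983/185, 1199/185)
G = (7, 5)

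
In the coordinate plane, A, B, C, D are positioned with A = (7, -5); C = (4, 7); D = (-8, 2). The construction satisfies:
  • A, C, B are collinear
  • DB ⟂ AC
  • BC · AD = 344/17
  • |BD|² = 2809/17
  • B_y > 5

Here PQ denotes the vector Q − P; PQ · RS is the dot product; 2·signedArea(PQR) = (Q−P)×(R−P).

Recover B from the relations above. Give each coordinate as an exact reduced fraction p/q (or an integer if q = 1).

B = (76/17, 87/17)

1. B_x = 76/17  [A, C, B are collinear ∩ DB ⟂ AC]
2. B_y = 87/17  [A, C, B are collinear ∩ DB ⟂ AC]
   → B = (76/17, 87/17)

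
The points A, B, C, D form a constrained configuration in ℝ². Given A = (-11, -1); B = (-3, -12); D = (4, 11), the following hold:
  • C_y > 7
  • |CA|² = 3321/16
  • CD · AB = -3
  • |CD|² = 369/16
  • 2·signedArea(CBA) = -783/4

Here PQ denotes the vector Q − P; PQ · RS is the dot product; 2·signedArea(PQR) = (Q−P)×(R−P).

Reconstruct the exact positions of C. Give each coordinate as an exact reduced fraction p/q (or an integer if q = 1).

C = (1/4, 8)

1. C_x = 1/4  [CD · AB = -3 ∩ 2·signedArea(CBA) = -783/4]
2. C_y = 8  [CD · AB = -3 ∩ 2·signedArea(CBA) = -783/4]
   → C = (1/4, 8)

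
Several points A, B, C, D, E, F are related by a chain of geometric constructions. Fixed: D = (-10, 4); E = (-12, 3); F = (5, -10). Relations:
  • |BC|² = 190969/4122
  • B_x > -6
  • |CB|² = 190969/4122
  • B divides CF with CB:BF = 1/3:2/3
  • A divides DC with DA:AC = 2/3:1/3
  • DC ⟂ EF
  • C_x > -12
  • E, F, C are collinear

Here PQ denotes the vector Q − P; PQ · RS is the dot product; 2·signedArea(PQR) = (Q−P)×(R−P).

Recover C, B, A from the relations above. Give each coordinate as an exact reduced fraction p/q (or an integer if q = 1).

1. C_x = -5139/458  [E, F, C are collinear ∩ DC ⟂ EF]
2. C_y = 1101/458  [E, F, C are collinear ∩ DC ⟂ EF]
   → C = (-5139/458, 1101/458)
3. B_x = -3994/687  [B divides CF with CB:BF = 1/3:2/3]
4. B_y = -1189/687  [B divides CF with CB:BF = 1/3:2/3]
   → B = (-3994/687, -1189/687)
5. A_x = -7429/687  [A divides DC with DA:AC = 2/3:1/3]
6. A_y = 2017/687  [A divides DC with DA:AC = 2/3:1/3]
   → A = (-7429/687, 2017/687)

A = (-7429/687, 2017/687)
B = (-3994/687, -1189/687)
C = (-5139/458, 1101/458)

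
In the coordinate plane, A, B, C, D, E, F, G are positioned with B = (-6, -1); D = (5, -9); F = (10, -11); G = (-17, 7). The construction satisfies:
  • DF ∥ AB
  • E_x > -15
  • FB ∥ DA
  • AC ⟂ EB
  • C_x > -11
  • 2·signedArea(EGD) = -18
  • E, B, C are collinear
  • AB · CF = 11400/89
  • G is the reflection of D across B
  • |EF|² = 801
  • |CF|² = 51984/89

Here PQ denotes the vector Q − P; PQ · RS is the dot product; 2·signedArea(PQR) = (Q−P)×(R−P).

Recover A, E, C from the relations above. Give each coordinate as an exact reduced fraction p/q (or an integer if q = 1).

A = (-11, 1)
C = (-934/89, 161/89)
E = (-14, 4)

1. A_x = -11  [DF ∥ AB ∩ FB ∥ DA]
2. A_y = 1  [DF ∥ AB ∩ FB ∥ DA]
   → A = (-11, 1)
3. C_x = -934/89  [line -5·x + 2·y + -4992/89 = 0 ∩ |CF|² = 51984/89]
4. C_y = 161/89  [line -5·x + 2·y + -4992/89 = 0 ∩ |CF|² = 51984/89]
   → C = (-934/89, 161/89)
5. E_x = -14  [2·signedArea(EGD) = -18 ∩ E, B, C are collinear]
6. E_y = 4  [2·signedArea(EGD) = -18 ∩ E, B, C are collinear]
   → E = (-14, 4)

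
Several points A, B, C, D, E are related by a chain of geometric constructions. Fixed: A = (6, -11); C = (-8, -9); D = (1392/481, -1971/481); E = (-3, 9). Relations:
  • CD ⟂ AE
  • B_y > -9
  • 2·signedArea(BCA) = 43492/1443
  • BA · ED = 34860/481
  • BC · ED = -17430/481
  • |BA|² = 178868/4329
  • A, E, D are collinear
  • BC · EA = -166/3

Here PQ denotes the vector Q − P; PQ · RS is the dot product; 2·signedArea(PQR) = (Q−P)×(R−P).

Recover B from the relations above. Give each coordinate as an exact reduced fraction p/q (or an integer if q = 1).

B = (430/1443, -11591/1443)

1. B_x = 430/1443  [BC · ED = -17430/481 ∩ 2·signedArea(BCA) = 43492/1443]
2. B_y = -11591/1443  [BC · ED = -17430/481 ∩ 2·signedArea(BCA) = 43492/1443]
   → B = (430/1443, -11591/1443)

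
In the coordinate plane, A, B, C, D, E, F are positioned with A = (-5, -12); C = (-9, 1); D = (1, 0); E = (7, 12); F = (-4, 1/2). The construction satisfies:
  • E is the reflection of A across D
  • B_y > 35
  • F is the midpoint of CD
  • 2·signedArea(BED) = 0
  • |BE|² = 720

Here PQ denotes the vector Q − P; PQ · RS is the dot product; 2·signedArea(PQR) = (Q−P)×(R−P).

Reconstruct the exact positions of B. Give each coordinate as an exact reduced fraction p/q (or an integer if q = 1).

B = (19, 36)

1. B_x = 19  [line 12·x + -6·y + -12 = 0 ∩ |BE|² = 720]
2. B_y = 36  [line 12·x + -6·y + -12 = 0 ∩ |BE|² = 720]
   → B = (19, 36)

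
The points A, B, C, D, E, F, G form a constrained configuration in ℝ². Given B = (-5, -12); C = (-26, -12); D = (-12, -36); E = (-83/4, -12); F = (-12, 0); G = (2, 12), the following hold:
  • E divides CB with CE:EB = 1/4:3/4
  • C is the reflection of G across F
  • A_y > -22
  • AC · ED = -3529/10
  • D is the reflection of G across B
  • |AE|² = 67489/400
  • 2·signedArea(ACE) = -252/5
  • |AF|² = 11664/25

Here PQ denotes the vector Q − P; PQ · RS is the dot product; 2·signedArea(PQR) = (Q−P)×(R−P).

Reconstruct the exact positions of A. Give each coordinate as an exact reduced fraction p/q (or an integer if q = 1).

1. A_x = -12  [AC · ED = -3529/10 ∩ 2·signedArea(ACE) = -252/5]
2. A_y = -108/5  [AC · ED = -3529/10 ∩ 2·signedArea(ACE) = -252/5]
   → A = (-12, -108/5)

A = (-12, -108/5)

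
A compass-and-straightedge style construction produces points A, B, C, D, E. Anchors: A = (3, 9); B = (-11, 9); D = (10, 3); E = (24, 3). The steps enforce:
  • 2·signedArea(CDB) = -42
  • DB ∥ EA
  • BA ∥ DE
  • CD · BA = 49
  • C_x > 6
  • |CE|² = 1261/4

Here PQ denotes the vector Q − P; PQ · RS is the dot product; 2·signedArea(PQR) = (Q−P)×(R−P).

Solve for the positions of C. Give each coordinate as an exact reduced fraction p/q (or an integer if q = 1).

C = (13/2, 6)

1. C_x = 13/2  [2·signedArea(CDB) = -42 ∩ CD · BA = 49]
2. C_y = 6  [2·signedArea(CDB) = -42 ∩ CD · BA = 49]
   → C = (13/2, 6)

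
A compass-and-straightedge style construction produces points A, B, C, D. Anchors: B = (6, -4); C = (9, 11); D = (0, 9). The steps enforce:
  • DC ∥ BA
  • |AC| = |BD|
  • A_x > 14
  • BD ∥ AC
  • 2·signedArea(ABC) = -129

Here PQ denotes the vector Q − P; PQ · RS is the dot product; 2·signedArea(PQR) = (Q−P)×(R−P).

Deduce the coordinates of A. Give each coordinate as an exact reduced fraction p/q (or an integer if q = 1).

1. A_x = 15  [BD ∥ AC ∩ DC ∥ BA]
2. A_y = -2  [BD ∥ AC ∩ DC ∥ BA]
   → A = (15, -2)

A = (15, -2)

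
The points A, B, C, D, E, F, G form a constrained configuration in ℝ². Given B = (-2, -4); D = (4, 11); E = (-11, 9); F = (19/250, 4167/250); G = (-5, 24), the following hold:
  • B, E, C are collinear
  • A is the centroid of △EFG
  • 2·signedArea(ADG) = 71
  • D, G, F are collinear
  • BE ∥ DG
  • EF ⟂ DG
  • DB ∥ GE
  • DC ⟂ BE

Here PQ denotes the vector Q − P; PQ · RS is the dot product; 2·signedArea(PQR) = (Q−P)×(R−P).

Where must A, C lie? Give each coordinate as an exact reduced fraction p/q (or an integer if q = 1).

A = (-1327/250, 4139/250)
C = (-1769/250, 833/250)

1. A_x = -1327/250  [A is the centroid of △EFG]
2. A_y = 4139/250  [A is the centroid of △EFG]
   → A = (-1327/250, 4139/250)
3. C_x = -1769/250  [B, E, C are collinear ∩ DC ⟂ BE]
4. C_y = 833/250  [B, E, C are collinear ∩ DC ⟂ BE]
   → C = (-1769/250, 833/250)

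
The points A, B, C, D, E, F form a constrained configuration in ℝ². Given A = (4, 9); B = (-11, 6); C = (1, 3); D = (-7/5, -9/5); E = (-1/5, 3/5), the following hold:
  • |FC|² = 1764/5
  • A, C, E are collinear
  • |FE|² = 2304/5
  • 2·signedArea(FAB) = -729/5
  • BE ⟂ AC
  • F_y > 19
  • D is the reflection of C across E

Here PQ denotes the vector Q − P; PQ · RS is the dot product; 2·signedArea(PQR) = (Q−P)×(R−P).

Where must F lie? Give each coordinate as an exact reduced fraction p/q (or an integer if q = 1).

F = (47/5, 99/5)

1. F_x = 47/5  [line 3·x + -15·y + 1344/5 = 0 ∩ |FC|² = 1764/5]
2. F_y = 99/5  [line 3·x + -15·y + 1344/5 = 0 ∩ |FC|² = 1764/5]
   → F = (47/5, 99/5)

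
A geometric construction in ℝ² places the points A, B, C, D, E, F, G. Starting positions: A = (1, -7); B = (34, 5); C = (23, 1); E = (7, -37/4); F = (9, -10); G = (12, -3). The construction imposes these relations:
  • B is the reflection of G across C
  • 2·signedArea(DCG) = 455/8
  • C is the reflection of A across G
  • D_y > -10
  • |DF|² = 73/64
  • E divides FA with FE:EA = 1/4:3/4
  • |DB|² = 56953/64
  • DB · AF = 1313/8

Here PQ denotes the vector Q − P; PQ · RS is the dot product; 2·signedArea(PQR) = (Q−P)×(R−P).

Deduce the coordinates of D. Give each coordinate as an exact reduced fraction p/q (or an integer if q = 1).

D = (8, -77/8)

1. D_x = 8  [DB · AF = 1313/8 ∩ 2·signedArea(DCG) = 455/8]
2. D_y = -77/8  [DB · AF = 1313/8 ∩ 2·signedArea(DCG) = 455/8]
   → D = (8, -77/8)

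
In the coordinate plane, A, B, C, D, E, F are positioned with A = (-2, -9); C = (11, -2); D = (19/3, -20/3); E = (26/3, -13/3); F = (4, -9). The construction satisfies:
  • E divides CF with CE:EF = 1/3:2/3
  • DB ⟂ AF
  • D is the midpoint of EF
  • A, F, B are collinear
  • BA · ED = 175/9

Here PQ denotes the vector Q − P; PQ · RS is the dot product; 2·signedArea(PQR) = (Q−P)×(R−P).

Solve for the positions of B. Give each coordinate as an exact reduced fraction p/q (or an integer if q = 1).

B = (19/3, -9)

1. B_x = 19/3  [A, F, B are collinear ∩ DB ⟂ AF]
2. B_y = -9  [A, F, B are collinear ∩ DB ⟂ AF]
   → B = (19/3, -9)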